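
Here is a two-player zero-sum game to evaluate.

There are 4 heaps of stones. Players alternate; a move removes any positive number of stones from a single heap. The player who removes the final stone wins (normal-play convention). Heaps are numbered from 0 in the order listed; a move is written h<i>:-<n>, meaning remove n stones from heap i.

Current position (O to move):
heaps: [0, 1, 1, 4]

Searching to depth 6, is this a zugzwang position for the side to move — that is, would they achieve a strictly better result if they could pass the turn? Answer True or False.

p1 O@[(0,1,1,4)]: h1:-1[(0,0,1,4)]-1 h2:-1[(0,1,0,4)]-1 h3:-1[(0,1,1,3)]-1 h3:-2[(0,1,1,2)]-1 h3:-3[(0,1,1,1)]-1 h3:-4[(0,1,1,0)]+1*
p2 X@[(0,1,1,0)]: h1:-1[(0,0,1,0)]-1* h2:-1[(0,1,0,0)]-1
p3 O@[(0,0,1,0)]: h2:-1[(0,0,0,0)]+1*
p4 X@[(0,0,0,0)] terminal -1; root [(0,1,1,4)] d6
pass branch (X moves first from the same position):
  | p1 X@[(0,1,1,4)]: h1:-1[(0,0,1,4)]-1 h2:-1[(0,1,0,4)]-1 h3:-1[(0,1,1,3)]-1 h3:-2[(0,1,1,2)]-1 h3:-3[(0,1,1,1)]-1 h3:-4[(0,1,1,0)]+1*
  | p2 O@[(0,1,1,0)]: h1:-1[(0,0,1,0)]-1* h2:-1[(0,1,0,0)]-1
  | p3 X@[(0,0,1,0)]: h2:-1[(0,0,0,0)]+1*
  | p4 O@[(0,0,0,0)] terminal -1; root [(0,1,1,4)] d6
O moving scores +1; O passing scores -1

zugzwang((0,1,1,4), O) = False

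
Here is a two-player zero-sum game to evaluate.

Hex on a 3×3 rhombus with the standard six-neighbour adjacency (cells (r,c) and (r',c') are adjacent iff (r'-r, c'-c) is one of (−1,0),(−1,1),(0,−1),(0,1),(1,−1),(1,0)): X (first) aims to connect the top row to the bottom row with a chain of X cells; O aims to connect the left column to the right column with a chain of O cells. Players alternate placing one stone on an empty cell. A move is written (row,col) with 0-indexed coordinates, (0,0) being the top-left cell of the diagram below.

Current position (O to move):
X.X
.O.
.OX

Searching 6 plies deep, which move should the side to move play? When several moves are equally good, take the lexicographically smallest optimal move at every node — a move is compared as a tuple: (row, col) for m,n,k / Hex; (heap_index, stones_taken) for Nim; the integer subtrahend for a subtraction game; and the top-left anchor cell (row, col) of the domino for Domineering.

[X.X/.O./.OX] O move#1: (0,1):-1/XOX/.O./.OX, (1,0):-1/X.X/OO./.OX, (1,2):+1/X.X/.OO/.OX*, (2,0):-1/X.X/.O./OOX
[X.X/.OO/.OX] X move#2: (0,1):-1/XXX/.OO/.OX*, (1,0):-1/X.X/XOO/.OX, (2,0):-1/X.X/.OO/XOX
[XXX/.OO/.OX] O move#3: (1,0):+1/XXX/OOO/.OX*, (2,0):+1/XXX/.OO/OOX
[XXX/OOO/.OX] end (terminal -1, X#4); searched X.X/.O./.OX to 6

O's best at [X.X/.O./.OX]: (1,2)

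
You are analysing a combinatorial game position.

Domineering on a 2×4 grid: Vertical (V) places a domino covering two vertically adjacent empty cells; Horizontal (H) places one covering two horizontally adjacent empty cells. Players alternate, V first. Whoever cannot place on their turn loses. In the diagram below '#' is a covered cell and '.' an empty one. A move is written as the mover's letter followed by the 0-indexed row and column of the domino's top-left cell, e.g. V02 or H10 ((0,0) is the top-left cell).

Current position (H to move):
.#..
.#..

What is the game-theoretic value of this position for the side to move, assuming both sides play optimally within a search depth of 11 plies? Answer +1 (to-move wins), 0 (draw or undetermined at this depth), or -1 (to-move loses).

value(.#../.#.., H) = +1

[.#../.#..] H move#1: H02:+1/.###/.#..*, H12:+1/.#../.###
[.###/.#..] V move#2: V00:-1/####/##..*
[####/##..] H move#3: H12:+1/####/####*
[####/####] end (terminal -1, V#4); searched .#../.#.. to 11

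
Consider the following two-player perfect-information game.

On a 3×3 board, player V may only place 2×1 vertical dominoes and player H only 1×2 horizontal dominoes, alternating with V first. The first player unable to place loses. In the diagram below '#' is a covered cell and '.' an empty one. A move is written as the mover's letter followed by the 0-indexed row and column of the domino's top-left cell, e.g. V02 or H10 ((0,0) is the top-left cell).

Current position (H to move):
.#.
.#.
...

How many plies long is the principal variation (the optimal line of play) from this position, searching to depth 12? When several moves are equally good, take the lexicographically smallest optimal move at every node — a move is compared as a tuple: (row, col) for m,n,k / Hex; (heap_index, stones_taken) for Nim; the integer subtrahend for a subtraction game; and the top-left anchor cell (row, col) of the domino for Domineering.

PV length from [.#./.#./...]: 2 plies

[.#./.#./...] H move#1: H20:-1/.#./.#./##.*, H21:-1/.#./.#./.##
[.#./.#./##.] V move#2: V00:+1/##./##./##.*, V02:+1/.##/.##/##., V12:+1/.#./.##/###
[##./##./##.] end (terminal -1, H#3); searched .#./.#./... to 12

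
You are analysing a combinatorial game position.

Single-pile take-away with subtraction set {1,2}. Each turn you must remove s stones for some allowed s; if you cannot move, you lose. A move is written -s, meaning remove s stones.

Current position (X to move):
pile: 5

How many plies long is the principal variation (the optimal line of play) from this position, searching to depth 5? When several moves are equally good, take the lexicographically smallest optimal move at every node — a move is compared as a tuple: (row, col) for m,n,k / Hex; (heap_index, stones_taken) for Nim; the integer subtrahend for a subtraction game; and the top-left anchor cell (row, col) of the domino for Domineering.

ply 1, X at 5 | -1=-1→4; -2=+1→3*
ply 2, O at 3 | -1=-1→2*; -2=-1→1
ply 3, X at 2 | -1=-1→1; -2=+1→0*
ply 4: 0 is terminal -1 (O); from 5 depth 5

PV length from [5]: 3 plies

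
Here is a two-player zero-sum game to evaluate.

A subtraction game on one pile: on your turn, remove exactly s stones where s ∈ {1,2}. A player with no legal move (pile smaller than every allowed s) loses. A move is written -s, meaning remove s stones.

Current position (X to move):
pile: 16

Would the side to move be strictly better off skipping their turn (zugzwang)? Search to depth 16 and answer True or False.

[16] X move#1: -1:+1/15*, -2:-1/14
[15] O move#2: -1:-1/14*, -2:-1/13
[14] X move#3: -1:-1/13, -2:+1/12*
[12] O move#4: -1:-1/11*, -2:-1/10
[11] X move#5: -1:-1/10, -2:+1/9*
[9] O move#6: -1:-1/8*, -2:-1/7
[8] X move#7: -1:-1/7, -2:+1/6*
[6] O move#8: -1:-1/5*, -2:-1/4
[5] X move#9: -1:-1/4, -2:+1/3*
[3] O move#10: -1:-1/2*, -2:-1/1
[2] X move#11: -1:-1/1, -2:+1/0*
[0] end (terminal -1, O#12); searched 16 to 16
pass branch (O moves first from the same position):
  | [16] O move#1: -1:+1/15*, -2:-1/14
  | [15] X move#2: -1:-1/14*, -2:-1/13
  | [14] O move#3: -1:-1/13, -2:+1/12*
  | [12] X move#4: -1:-1/11*, -2:-1/10
  | [11] O move#5: -1:-1/10, -2:+1/9*
  | [9] X move#6: -1:-1/8*, -2:-1/7
  | [8] O move#7: -1:-1/7, -2:+1/6*
  | [6] X move#8: -1:-1/5*, -2:-1/4
  | [5] O move#9: -1:-1/4, -2:+1/3*
  | [3] X move#10: -1:-1/2*, -2:-1/1
  | [2] O move#11: -1:-1/1, -2:+1/0*
  | [0] end (terminal -1, X#12); searched 16 to 16
X moving scores +1; X passing scores -1

zugzwang(16, X) = False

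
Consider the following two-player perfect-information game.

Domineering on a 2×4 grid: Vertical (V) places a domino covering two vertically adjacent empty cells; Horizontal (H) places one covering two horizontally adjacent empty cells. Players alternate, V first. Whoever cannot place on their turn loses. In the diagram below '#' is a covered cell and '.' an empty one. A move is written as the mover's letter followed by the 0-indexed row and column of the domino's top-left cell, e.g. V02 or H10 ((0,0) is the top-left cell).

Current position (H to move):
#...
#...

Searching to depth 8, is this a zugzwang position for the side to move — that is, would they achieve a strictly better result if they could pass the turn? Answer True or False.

zugzwang(#.../#..., H) = False

[#.../#...] H move#1: H01:+1/###./#...*, H02:+1/#.##/#..., H11:+1/#.../###., H12:+1/#.../#.##
[###./#...] V move#2: V03:-1/####/#..#*
[####/#..#] H move#3: H11:+1/####/####*
[####/####] end (terminal -1, V#4); searched #.../#... to 8
pass branch (V moves first from the same position):
  | [#.../#...] V move#1: V01:-1/##../##.., V02:+1/#.#./#.#.*, V03:-1/#..#/#..#
  | [#.#./#.#.] end (terminal -1, H#2); searched #.../#... to 8
H moving scores +1; H passing scores -1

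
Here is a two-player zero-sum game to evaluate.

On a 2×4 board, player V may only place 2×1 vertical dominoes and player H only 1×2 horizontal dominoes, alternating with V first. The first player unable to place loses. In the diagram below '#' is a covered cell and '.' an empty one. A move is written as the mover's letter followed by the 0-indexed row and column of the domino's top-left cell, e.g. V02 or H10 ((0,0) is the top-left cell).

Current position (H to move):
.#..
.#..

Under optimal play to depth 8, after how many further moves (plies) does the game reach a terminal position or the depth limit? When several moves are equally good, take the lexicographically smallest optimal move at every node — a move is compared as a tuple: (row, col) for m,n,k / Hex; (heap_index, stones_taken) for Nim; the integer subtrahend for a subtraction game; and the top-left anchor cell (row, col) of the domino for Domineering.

PV length from [.#../.#..]: 3 plies

[.#../.#..] H move#1: H02:+1/.###/.#..*, H12:+1/.#../.###
[.###/.#..] V move#2: V00:-1/####/##..*
[####/##..] H move#3: H12:+1/####/####*
[####/####] end (terminal -1, V#4); searched .#../.#.. to 8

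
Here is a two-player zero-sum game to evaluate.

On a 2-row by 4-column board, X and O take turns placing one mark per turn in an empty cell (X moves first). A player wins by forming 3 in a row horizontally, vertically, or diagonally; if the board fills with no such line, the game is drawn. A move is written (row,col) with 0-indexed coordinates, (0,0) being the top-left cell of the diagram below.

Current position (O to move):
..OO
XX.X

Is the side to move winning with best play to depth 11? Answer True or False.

O winning at [..OO/XX.X]: True

ply 1, O at ..OO/XX.X | (0,0)=-1→O.OO/XX.X; (0,1)=+1→.OOO/XX.X*; (1,2)=+0→..OO/XXOX
ply 2: .OOO/XX.X is terminal -1 (X); from ..OO/XX.X depth 11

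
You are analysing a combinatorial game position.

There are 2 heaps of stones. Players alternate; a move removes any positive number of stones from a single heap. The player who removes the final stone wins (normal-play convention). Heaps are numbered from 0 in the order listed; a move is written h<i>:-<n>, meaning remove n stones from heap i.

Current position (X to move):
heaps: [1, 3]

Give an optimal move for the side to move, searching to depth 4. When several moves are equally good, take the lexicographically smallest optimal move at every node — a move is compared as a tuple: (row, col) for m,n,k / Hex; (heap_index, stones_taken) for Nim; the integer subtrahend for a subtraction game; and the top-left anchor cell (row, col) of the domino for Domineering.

ply 1, X at (1,3) | h0:-1=-1→(0,3); h1:-1=-1→(1,2); h1:-2=+1→(1,1)*; h1:-3=-1→(1,0)
ply 2, O at (1,1) | h0:-1=-1→(0,1)*; h1:-1=-1→(1,0)
ply 3, X at (0,1) | h1:-1=+1→(0,0)*
ply 4: (0,0) is terminal -1 (O); from (1,3) depth 4

X's best at [(1,3)]: h1:-2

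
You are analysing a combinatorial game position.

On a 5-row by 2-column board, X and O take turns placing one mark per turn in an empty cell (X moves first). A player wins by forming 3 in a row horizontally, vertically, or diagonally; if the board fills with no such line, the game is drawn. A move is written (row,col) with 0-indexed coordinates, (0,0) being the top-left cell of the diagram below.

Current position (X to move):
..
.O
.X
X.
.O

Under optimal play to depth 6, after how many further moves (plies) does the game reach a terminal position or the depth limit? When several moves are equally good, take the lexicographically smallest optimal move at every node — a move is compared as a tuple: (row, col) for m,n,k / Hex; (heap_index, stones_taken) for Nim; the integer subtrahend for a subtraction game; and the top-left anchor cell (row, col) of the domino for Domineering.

PV length from [../.O/.X/X./.O]: 5 plies

p1 X@[../.O/.X/X./.O]: (0,0)[X./.O/.X/X./.O]+0 (0,1)[.X/.O/.X/X./.O]+0 (1,0)[../XO/.X/X./.O]+0 (2,0)[../.O/XX/X./.O]+1* (3,1)[../.O/.X/XX/.O]+0 (4,0)[../.O/.X/X./XO]+0
p2 O@[../.O/XX/X./.O]: (0,0)[O./.O/XX/X./.O]-1* (0,1)[.O/.O/XX/X./.O]-1 (1,0)[../OO/XX/X./.O]-1 (3,1)[../.O/XX/XO/.O]-1 (4,0)[../.O/XX/X./OO]-1
p3 X@[O./.O/XX/X./.O]: (0,1)[OX/.O/XX/X./.O]+1* (1,0)[O./XO/XX/X./.O]+1 (3,1)[O./.O/XX/XX/.O]+1 (4,0)[O./.O/XX/X./XO]+1
p4 O@[OX/.O/XX/X./.O]: (1,0)[OX/OO/XX/X./.O]-1* (3,1)[OX/.O/XX/XO/.O]-1 (4,0)[OX/.O/XX/X./OO]-1
p5 X@[OX/OO/XX/X./.O]: (3,1)[OX/OO/XX/XX/.O]+0 (4,0)[OX/OO/XX/X./XO]+1*
p6 O@[OX/OO/XX/X./XO] terminal -1; root [../.O/.X/X./.O] d6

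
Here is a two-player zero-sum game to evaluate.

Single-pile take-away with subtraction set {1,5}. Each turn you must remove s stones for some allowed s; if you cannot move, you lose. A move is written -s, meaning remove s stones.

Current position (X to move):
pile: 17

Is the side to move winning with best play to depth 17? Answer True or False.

[17] X move#1: -1:+1/16*, -5:+1/12
[16] O move#2: -1:-1/15*, -5:-1/11
[15] X move#3: -1:+1/14*, -5:+1/10
[14] O move#4: -1:-1/13*, -5:-1/9
[13] X move#5: -1:+1/12*, -5:+1/8
[12] O move#6: -1:-1/11*, -5:-1/7
[11] X move#7: -1:+1/10*, -5:+1/6
[10] O move#8: -1:-1/9*, -5:-1/5
[9] X move#9: -1:+1/8*, -5:+1/4
[8] O move#10: -1:-1/7*, -5:-1/3
[7] X move#11: -1:+1/6*, -5:+1/2
[6] O move#12: -1:-1/5*, -5:-1/1
[5] X move#13: -1:+1/4*, -5:+1/0
[4] O move#14: -1:-1/3*
[3] X move#15: -1:+1/2*
[2] O move#16: -1:-1/1*
[1] X move#17: -1:+1/0*
[0] end (terminal -1, O#18); searched 17 to 17

X winning at [17]: True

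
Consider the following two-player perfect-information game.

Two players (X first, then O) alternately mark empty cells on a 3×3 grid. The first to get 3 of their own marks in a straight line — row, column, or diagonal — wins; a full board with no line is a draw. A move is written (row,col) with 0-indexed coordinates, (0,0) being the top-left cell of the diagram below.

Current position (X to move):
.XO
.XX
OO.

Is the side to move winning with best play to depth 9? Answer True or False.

[.XO/.XX/OO.] X move#1: (0,0):-1/XXO/.XX/OO., (1,0):+1/.XO/XXX/OO.*, (2,2):+1/.XO/.XX/OOX
[.XO/XXX/OO.] end (terminal -1, O#2); searched .XO/.XX/OO. to 9

X winning at [.XO/.XX/OO.]: True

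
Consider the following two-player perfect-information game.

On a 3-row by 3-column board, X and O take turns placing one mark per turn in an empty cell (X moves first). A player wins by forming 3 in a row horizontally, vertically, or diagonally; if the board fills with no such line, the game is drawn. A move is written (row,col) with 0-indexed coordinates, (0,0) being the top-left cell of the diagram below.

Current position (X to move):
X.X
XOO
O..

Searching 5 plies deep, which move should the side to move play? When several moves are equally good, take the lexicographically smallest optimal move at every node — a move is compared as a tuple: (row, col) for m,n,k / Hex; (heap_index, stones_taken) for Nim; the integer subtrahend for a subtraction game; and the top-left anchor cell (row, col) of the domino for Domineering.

X's best at [X.X/XOO/O..]: (0,1)

ply 1, X at X.X/XOO/O.. | (0,1)=+1→XXX/XOO/O..*; (2,1)=+0→X.X/XOO/OX.; (2,2)=+0→X.X/XOO/O.X
ply 2: XXX/XOO/O.. is terminal -1 (O); from X.X/XOO/O.. depth 5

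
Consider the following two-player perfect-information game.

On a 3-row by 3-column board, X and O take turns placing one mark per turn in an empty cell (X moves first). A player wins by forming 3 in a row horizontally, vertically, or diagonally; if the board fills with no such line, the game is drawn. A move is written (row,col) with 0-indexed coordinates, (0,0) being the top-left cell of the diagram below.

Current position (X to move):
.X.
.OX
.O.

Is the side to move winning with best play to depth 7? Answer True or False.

X winning at [.X./.OX/.O.]: True

p1 X@[.X./.OX/.O.]: (0,0)[XX./.OX/.O.]+0 (0,2)[.XX/.OX/.O.]+1* (1,0)[.X./XOX/.O.]-1 (2,0)[.X./.OX/XO.]+0 (2,2)[.X./.OX/.OX]+0
p2 O@[.XX/.OX/.O.]: (0,0)[OXX/.OX/.O.]-1* (1,0)[.XX/OOX/.O.]-1 (2,0)[.XX/.OX/OO.]-1 (2,2)[.XX/.OX/.OO]-1
p3 X@[OXX/.OX/.O.]: (1,0)[OXX/XOX/.O.]-1 (2,0)[OXX/.OX/XO.]-1 (2,2)[OXX/.OX/.OX]+1*
p4 O@[OXX/.OX/.OX] terminal -1; root [.X./.OX/.O.] d7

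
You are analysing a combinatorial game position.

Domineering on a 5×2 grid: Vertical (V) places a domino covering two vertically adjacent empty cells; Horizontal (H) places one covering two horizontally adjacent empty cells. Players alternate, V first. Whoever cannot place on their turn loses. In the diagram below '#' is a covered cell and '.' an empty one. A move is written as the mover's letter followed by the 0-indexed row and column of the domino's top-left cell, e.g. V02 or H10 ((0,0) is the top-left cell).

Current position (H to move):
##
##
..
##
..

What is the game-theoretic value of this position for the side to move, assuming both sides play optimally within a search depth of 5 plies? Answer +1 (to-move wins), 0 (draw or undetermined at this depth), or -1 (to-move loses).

p1 H@[##/##/../##/..]: H20[##/##/##/##/..]+1* H40[##/##/../##/##]+1
p2 V@[##/##/##/##/..] terminal -1; root [##/##/../##/..] d5

value(##/##/../##/.., H) = +1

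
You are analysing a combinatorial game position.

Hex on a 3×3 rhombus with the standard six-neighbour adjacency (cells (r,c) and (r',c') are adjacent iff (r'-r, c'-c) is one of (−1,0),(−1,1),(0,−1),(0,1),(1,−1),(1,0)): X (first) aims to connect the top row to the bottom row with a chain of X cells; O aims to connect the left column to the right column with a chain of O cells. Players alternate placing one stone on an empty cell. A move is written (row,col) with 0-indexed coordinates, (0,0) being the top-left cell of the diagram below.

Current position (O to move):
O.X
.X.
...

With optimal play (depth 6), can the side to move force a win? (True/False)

O winning at [O.X/.X./...]: False

[O.X/.X./...] O move#1: (0,1):-1/OOX/.X./...*, (1,0):-1/O.X/OX./..., (1,2):-1/O.X/.XO/..., (2,0):-1/O.X/.X./O.., (2,1):-1/O.X/.X./.O., (2,2):-1/O.X/.X./..O
[OOX/.X./...] X move#2: (1,0):+1/OOX/XX./...*, (1,2):+1/OOX/.XX/..., (2,0):+1/OOX/.X./X.., (2,1):+1/OOX/.X./.X., (2,2):+1/OOX/.X./..X
[OOX/XX./...] O move#3: (1,2):-1/OOX/XXO/...*, (2,0):-1/OOX/XX./O.., (2,1):-1/OOX/XX./.O., (2,2):-1/OOX/XX./..O
[OOX/XXO/...] X move#4: (2,0):+1/OOX/XXO/X..*, (2,1):+1/OOX/XXO/.X., (2,2):+1/OOX/XXO/..X
[OOX/XXO/X..] end (terminal -1, O#5); searched O.X/.X./... to 6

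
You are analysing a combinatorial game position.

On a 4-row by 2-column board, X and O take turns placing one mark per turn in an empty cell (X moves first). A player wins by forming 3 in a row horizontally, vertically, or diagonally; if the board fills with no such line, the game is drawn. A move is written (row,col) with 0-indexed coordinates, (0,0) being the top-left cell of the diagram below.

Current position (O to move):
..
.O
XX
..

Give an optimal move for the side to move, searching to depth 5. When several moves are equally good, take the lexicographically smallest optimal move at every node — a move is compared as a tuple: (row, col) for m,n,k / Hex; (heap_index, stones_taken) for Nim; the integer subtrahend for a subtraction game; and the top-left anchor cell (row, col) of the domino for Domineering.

[../.O/XX/..] O move#1: (0,0):+0/O./.O/XX/..*, (0,1):-1/.O/.O/XX/.., (1,0):+0/../OO/XX/.., (3,0):+0/../.O/XX/O., (3,1):-1/../.O/XX/.O
[O./.O/XX/..] X move#2: (0,1):+0/OX/.O/XX/..*, (1,0):+0/O./XO/XX/.., (3,0):+0/O./.O/XX/X., (3,1):+0/O./.O/XX/.X
[OX/.O/XX/..] O move#3: (1,0):+0/OX/OO/XX/..*, (3,0):+0/OX/.O/XX/O., (3,1):+0/OX/.O/XX/.O
[OX/OO/XX/..] X move#4: (3,0):+0/OX/OO/XX/X.*, (3,1):+0/OX/OO/XX/.X
[OX/OO/XX/X.] O move#5: (3,1):+0/OX/OO/XX/XO*
[OX/OO/XX/XO] end (terminal +0, X#6); searched ../.O/XX/.. to 5

O's best at [../.O/XX/..]: (0,0)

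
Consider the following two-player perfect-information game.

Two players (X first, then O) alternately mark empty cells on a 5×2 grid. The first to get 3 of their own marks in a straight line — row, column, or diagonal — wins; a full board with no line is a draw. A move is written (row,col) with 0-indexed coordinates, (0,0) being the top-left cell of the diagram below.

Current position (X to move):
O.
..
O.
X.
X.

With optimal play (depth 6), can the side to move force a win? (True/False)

p1 X@[O./../O./X./X.]: (0,1)[OX/../O./X./X.]-1 (1,0)[O./X./O./X./X.]+0* (1,1)[O./.X/O./X./X.]-1 (2,1)[O./../OX/X./X.]-1 (3,1)[O./../O./XX/X.]-1 (4,1)[O./../O./X./XX]-1
p2 O@[O./X./O./X./X.]: (0,1)[OO/X./O./X./X.]+0* (1,1)[O./XO/O./X./X.]+0 (2,1)[O./X./OO/X./X.]+0 (3,1)[O./X./O./XO/X.]+0 (4,1)[O./X./O./X./XO]+0
p3 X@[OO/X./O./X./X.]: (1,1)[OO/XX/O./X./X.]+0* (2,1)[OO/X./OX/X./X.]+0 (3,1)[OO/X./O./XX/X.]+0 (4,1)[OO/X./O./X./XX]+0
p4 O@[OO/XX/O./X./X.]: (2,1)[OO/XX/OO/X./X.]+0* (3,1)[OO/XX/O./XO/X.]+0 (4,1)[OO/XX/O./X./XO]+0
p5 X@[OO/XX/OO/X./X.]: (3,1)[OO/XX/OO/XX/X.]+0* (4,1)[OO/XX/OO/X./XX]+0
p6 O@[OO/XX/OO/XX/X.]: (4,1)[OO/XX/OO/XX/XO]+0*
p7 X@[OO/XX/OO/XX/XO] terminal +0; root [O./../O./X./X.] d6

X winning at [O./../O./X./X.]: False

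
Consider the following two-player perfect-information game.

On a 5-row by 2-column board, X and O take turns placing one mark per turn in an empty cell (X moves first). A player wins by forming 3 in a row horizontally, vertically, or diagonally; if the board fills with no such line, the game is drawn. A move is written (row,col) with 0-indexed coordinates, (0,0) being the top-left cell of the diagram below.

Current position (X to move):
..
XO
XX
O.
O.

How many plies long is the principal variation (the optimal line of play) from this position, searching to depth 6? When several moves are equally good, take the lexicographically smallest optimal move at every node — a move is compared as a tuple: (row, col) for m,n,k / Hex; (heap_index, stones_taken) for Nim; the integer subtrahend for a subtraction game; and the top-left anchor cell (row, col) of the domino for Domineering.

PV length from [../XO/XX/O./O.]: 1 ply

p1 X@[../XO/XX/O./O.]: (0,0)[X./XO/XX/O./O.]+1* (0,1)[.X/XO/XX/O./O.]+0 (3,1)[../XO/XX/OX/O.]+1 (4,1)[../XO/XX/O./OX]+1
p2 O@[X./XO/XX/O./O.] terminal -1; root [../XO/XX/O./O.] d6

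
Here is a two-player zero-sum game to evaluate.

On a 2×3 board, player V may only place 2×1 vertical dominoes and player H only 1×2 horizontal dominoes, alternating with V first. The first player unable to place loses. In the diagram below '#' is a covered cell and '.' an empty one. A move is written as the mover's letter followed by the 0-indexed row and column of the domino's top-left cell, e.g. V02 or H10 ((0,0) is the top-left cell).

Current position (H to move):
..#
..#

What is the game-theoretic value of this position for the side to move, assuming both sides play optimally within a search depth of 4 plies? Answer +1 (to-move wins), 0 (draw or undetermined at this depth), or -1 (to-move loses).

value(..#/..#, H) = +1

ply 1, H at ..#/..# | H00=+1→###/..#*; H10=+1→..#/###
ply 2: ###/..# is terminal -1 (V); from ..#/..# depth 4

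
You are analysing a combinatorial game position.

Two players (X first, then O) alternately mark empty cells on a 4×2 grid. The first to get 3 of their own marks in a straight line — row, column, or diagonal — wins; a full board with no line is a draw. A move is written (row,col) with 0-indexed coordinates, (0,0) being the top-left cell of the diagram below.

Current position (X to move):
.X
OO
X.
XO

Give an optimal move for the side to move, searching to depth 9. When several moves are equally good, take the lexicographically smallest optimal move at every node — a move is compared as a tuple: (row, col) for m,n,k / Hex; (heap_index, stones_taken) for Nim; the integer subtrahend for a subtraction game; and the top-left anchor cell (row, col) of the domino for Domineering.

X's best at [.X/OO/X./XO]: (2,1)

p1 X@[.X/OO/X./XO]: (0,0)[XX/OO/X./XO]-1 (2,1)[.X/OO/XX/XO]+0*
p2 O@[.X/OO/XX/XO]: (0,0)[OX/OO/XX/XO]+0*
p3 X@[OX/OO/XX/XO] terminal +0; root [.X/OO/X./XO] d9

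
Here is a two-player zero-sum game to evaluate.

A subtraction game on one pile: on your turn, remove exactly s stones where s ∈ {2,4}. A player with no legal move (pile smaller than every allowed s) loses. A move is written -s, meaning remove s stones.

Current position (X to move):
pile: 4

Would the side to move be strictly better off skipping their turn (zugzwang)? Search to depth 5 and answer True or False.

[4] X move#1: -2:-1/2, -4:+1/0*
[0] end (terminal -1, O#2); searched 4 to 5
suppose X passes — search the same position with O to move:
pass> [4] O move#1: -2:-1/2, -4:+1/0*
pass> [0] end (terminal -1, X#2); searched 4 to 5
for X: play +1, pass -1

zugzwang(4, X) = False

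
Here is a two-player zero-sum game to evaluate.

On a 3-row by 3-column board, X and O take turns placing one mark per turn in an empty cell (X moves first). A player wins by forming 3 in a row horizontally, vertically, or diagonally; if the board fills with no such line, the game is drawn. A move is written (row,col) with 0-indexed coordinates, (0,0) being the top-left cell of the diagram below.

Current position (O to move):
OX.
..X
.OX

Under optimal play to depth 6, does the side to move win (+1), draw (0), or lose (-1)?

p1 O@[OX./..X/.OX]: (0,2)[OXO/..X/.OX]+0* (1,0)[OX./O.X/.OX]-1 (1,1)[OX./.OX/.OX]-1 (2,0)[OX./..X/OOX]-1
p2 X@[OXO/..X/.OX]: (1,0)[OXO/X.X/.OX]+0* (1,1)[OXO/.XX/.OX]+0 (2,0)[OXO/..X/XOX]+0
p3 O@[OXO/X.X/.OX]: (1,1)[OXO/XOX/.OX]+0* (2,0)[OXO/X.X/OOX]-1
p4 X@[OXO/XOX/.OX]: (2,0)[OXO/XOX/XOX]+0*
p5 O@[OXO/XOX/XOX] terminal +0; root [OX./..X/.OX] d6

value(OX./..X/.OX, O) = 0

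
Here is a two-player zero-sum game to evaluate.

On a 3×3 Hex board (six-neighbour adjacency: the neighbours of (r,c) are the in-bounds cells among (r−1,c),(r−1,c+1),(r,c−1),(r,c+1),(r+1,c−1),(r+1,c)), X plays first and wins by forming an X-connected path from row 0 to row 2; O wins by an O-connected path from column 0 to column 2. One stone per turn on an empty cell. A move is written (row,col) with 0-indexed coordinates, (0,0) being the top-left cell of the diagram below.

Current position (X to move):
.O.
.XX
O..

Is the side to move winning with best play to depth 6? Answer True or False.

[.O./.XX/O..] X move#1: (0,0):+1/XO./.XX/O..*, (0,2):+1/.OX/.XX/O.., (1,0):+1/.O./XXX/O.., (2,1):-1/.O./.XX/OX., (2,2):-1/.O./.XX/O.X
[XO./.XX/O..] O move#2: (0,2):-1/XOO/.XX/O..*, (1,0):-1/XO./OXX/O.., (2,1):-1/XO./.XX/OO., (2,2):-1/XO./.XX/O.O
[XOO/.XX/O..] X move#3: (1,0):+1/XOO/XXX/O..*, (2,1):-1/XOO/.XX/OX., (2,2):-1/XOO/.XX/O.X
[XOO/XXX/O..] O move#4: (2,1):-1/XOO/XXX/OO.*, (2,2):-1/XOO/XXX/O.O
[XOO/XXX/OO.] X move#5: (2,2):+1/XOO/XXX/OOX*
[XOO/XXX/OOX] end (terminal -1, O#6); searched .O./.XX/O.. to 6

X winning at [.O./.XX/O..]: True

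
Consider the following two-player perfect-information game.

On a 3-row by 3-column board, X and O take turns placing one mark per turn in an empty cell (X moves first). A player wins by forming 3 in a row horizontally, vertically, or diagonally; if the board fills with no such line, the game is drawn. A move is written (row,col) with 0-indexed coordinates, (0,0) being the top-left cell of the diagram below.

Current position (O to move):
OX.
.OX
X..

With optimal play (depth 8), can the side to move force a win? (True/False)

ply 1, O at OX./.OX/X.. | (0,2)=+0→OXO/.OX/X..; (1,0)=-1→OX./OOX/X..; (2,1)=+0→OX./.OX/XO.; (2,2)=+1→OX./.OX/X.O*
ply 2: OX./.OX/X.O is terminal -1 (X); from OX./.OX/X.. depth 8

O winning at [OX./.OX/X..]: True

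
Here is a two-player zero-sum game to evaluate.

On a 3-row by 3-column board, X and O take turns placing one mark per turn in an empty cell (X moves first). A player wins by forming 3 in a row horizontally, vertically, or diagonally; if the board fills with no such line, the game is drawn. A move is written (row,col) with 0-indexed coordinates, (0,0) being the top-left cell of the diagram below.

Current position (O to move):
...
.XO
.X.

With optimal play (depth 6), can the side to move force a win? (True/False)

O winning at [.../.XO/.X.]: False

p1 O@[.../.XO/.X.]: (0,0)[O../.XO/.X.]-1* (0,1)[.O./.XO/.X.]-1 (0,2)[..O/.XO/.X.]-1 (1,0)[.../OXO/.X.]-1 (2,0)[.../.XO/OX.]-1 (2,2)[.../.XO/.XO]-1
p2 X@[O../.XO/.X.]: (0,1)[OX./.XO/.X.]+1* (0,2)[O.X/.XO/.X.]+1 (1,0)[O../XXO/.X.]+0 (2,0)[O../.XO/XX.]+1 (2,2)[O../.XO/.XX]+1
p3 O@[OX./.XO/.X.] terminal -1; root [.../.XO/.X.] d6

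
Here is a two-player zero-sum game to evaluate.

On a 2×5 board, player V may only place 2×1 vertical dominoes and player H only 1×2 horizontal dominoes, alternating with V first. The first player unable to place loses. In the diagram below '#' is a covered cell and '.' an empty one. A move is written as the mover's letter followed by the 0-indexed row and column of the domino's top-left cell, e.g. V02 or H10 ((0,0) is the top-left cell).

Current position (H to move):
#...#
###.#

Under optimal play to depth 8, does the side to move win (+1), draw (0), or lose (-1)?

p1 H@[#...#/###.#]: H01[###.#/###.#]-1 H02[#.###/###.#]+1*
p2 V@[#.###/###.#] terminal -1; root [#...#/###.#] d8

value(#...#/###.#, H) = +1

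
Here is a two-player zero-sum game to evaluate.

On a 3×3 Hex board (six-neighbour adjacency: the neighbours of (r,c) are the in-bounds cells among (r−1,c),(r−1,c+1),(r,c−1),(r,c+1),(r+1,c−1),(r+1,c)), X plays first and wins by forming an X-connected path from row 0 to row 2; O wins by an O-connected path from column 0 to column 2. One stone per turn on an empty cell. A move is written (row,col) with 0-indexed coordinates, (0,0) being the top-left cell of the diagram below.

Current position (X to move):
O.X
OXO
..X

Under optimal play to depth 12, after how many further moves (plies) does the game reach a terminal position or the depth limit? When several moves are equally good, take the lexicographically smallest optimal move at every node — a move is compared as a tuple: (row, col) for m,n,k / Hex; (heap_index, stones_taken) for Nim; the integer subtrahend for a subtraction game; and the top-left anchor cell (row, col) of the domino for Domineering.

[O.X/OXO/..X] X move#1: (0,1):+1/OXX/OXO/..X*, (2,0):+1/O.X/OXO/X.X, (2,1):+1/O.X/OXO/.XX
[OXX/OXO/..X] O move#2: (2,0):-1/OXX/OXO/O.X*, (2,1):-1/OXX/OXO/.OX
[OXX/OXO/O.X] X move#3: (2,1):+1/OXX/OXO/OXX*
[OXX/OXO/OXX] end (terminal -1, O#4); searched O.X/OXO/..X to 12

PV length from [O.X/OXO/..X]: 3 plies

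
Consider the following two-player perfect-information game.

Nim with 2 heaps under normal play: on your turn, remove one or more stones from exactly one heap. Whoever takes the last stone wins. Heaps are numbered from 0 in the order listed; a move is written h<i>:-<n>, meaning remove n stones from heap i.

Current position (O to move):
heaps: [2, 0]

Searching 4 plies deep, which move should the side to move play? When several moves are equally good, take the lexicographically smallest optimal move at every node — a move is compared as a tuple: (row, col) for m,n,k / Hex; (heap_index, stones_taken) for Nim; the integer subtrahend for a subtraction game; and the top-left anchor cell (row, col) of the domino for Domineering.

O's best at [(2,0)]: h0:-2

ply 1, O at (2,0) | h0:-1=-1→(1,0); h0:-2=+1→(0,0)*
ply 2: (0,0) is terminal -1 (X); from (2,0) depth 4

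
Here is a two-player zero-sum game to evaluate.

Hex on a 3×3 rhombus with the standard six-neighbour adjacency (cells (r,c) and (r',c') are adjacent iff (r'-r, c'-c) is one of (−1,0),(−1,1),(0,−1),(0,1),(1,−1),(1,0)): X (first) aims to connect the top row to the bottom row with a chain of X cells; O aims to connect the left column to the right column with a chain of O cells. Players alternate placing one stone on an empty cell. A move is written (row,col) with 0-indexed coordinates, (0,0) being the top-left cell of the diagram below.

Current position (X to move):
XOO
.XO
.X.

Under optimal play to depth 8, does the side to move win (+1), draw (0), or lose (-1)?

[XOO/.XO/.X.] X move#1: (1,0):+1/XOO/XXO/.X.*, (2,0):-1/XOO/.XO/XX., (2,2):-1/XOO/.XO/.XX
[XOO/XXO/.X.] end (terminal -1, O#2); searched XOO/.XO/.X. to 8

value(XOO/.XO/.X., X) = +1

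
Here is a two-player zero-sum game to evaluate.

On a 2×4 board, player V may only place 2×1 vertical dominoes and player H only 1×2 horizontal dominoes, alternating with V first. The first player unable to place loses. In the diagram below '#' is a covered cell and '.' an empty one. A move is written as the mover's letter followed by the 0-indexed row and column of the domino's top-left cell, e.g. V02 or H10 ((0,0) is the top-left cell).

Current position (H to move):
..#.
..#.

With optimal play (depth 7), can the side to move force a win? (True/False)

H winning at [..#./..#.]: True

p1 H@[..#./..#.]: H00[###./..#.]+1* H10[..#./###.]+1
p2 V@[###./..#.]: V03[####/..##]-1*
p3 H@[####/..##]: H10[####/####]+1*
p4 V@[####/####] terminal -1; root [..#./..#.] d7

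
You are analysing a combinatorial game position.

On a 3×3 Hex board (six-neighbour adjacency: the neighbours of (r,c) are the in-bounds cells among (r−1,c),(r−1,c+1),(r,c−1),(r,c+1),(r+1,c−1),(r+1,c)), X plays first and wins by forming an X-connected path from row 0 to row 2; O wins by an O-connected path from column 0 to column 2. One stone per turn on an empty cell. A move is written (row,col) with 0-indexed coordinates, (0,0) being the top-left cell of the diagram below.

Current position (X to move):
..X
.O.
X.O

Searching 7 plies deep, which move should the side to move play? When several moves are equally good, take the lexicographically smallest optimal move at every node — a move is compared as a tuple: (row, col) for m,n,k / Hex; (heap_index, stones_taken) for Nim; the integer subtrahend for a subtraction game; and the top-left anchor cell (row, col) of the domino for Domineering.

X's best at [..X/.O./X.O]: (1,0)

p1 X@[..X/.O./X.O]: (0,0)[X.X/.O./X.O]-1 (0,1)[.XX/.O./X.O]-1 (1,0)[..X/XO./X.O]+1* (1,2)[..X/.OX/X.O]+1 (2,1)[..X/.O./XXO]+1
p2 O@[..X/XO./X.O]: (0,0)[O.X/XO./X.O]-1* (0,1)[.OX/XO./X.O]-1 (1,2)[..X/XOO/X.O]-1 (2,1)[..X/XO./XOO]-1
p3 X@[O.X/XO./X.O]: (0,1)[OXX/XO./X.O]+1* (1,2)[O.X/XOX/X.O]+1 (2,1)[O.X/XO./XXO]+1
p4 O@[OXX/XO./X.O] terminal -1; root [..X/.O./X.O] d7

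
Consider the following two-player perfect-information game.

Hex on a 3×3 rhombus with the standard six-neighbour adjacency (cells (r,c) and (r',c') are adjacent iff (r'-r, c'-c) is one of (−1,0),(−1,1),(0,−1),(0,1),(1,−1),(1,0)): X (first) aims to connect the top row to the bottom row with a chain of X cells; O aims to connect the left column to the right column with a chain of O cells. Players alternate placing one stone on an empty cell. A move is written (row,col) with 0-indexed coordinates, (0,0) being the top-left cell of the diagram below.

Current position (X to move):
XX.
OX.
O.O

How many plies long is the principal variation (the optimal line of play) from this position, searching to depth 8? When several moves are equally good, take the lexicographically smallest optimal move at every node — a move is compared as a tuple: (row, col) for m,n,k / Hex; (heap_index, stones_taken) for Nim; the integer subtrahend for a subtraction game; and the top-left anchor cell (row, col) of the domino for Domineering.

PV length from [XX./OX./O.O]: 1 ply

p1 X@[XX./OX./O.O]: (0,2)[XXX/OX./O.O]-1 (1,2)[XX./OXX/O.O]-1 (2,1)[XX./OX./OXO]+1*
p2 O@[XX./OX./OXO] terminal -1; root [XX./OX./O.O] d8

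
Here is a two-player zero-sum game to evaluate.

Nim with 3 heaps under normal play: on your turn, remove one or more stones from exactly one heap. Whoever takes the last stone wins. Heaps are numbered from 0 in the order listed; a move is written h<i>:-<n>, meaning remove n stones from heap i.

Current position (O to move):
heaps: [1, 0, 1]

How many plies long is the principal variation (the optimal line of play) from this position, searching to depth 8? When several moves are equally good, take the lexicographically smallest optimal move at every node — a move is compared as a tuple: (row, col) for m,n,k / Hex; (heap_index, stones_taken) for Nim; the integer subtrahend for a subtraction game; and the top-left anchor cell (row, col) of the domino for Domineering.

ply 1, O at (1,0,1) | h0:-1=-1→(0,0,1)*; h2:-1=-1→(1,0,0)
ply 2, X at (0,0,1) | h2:-1=+1→(0,0,0)*
ply 3: (0,0,0) is terminal -1 (O); from (1,0,1) depth 8

PV length from [(1,0,1)]: 2 plies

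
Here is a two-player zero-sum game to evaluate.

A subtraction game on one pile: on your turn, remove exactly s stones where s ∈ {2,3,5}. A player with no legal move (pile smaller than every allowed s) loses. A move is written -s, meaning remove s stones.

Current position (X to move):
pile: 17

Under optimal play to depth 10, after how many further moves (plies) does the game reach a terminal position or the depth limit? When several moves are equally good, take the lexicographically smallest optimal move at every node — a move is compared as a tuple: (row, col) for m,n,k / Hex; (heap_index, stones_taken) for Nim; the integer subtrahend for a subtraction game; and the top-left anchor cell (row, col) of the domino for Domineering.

[17] X move#1: -2:+1/15*, -3:+1/14, -5:-1/12
[15] O move#2: -2:-1/13*, -3:-1/12, -5:-1/10
[13] X move#3: -2:-1/11, -3:-1/10, -5:+1/8*
[8] O move#4: -2:-1/6*, -3:-1/5, -5:-1/3
[6] X move#5: -2:-1/4, -3:-1/3, -5:+1/1*
[1] end (terminal -1, O#6); searched 17 to 10

PV length from [17]: 5 plies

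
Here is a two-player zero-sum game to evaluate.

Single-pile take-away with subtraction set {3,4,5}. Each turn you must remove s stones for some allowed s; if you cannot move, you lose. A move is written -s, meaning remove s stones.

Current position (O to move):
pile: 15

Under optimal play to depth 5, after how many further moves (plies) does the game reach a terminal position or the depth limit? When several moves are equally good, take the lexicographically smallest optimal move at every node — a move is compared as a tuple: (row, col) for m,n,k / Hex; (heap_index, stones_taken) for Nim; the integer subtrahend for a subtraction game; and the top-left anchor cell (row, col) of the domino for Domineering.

PV length from [15]: 3 plies

p1 O@[15]: -3[12]-1 -4[11]-1 -5[10]+1*
p2 X@[10]: -3[7]-1* -4[6]-1 -5[5]-1
p3 O@[7]: -3[4]-1 -4[3]-1 -5[2]+1*
p4 X@[2] terminal -1; root [15] d5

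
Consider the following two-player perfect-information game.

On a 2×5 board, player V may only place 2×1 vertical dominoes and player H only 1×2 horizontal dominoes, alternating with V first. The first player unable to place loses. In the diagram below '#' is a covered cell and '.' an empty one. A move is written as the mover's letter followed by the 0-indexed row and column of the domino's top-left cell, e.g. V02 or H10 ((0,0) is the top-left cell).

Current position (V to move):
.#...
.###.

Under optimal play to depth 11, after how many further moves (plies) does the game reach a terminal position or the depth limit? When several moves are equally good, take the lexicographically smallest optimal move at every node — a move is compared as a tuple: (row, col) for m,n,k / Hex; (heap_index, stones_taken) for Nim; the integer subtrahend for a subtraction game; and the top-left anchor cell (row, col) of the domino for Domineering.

ply 1, V at .#.../.###. | V00=-1→##.../####.; V04=+1→.#..#/.####*
ply 2, H at .#..#/.#### | H02=-1→.####/.####*
ply 3, V at .####/.#### | V00=+1→#####/#####*
ply 4: #####/##### is terminal -1 (H); from .#.../.###. depth 11

PV length from [.#.../.###.]: 3 plies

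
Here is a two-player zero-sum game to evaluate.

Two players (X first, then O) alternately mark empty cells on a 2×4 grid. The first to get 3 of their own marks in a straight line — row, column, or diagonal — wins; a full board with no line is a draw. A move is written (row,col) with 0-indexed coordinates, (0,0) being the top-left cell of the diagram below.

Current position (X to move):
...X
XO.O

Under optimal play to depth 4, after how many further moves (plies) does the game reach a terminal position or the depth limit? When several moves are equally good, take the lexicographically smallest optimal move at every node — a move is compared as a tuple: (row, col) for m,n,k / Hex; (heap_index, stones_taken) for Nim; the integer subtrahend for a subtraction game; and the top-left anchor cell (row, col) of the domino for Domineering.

[...X/XO.O] X move#1: (0,0):-1/X..X/XO.O, (0,1):-1/.X.X/XO.O, (0,2):-1/..XX/XO.O, (1,2):+0/...X/XOXO*
[...X/XOXO] O move#2: (0,0):+0/O..X/XOXO*, (0,1):+0/.O.X/XOXO, (0,2):+0/..OX/XOXO
[O..X/XOXO] X move#3: (0,1):+0/OX.X/XOXO*, (0,2):+0/O.XX/XOXO
[OX.X/XOXO] O move#4: (0,2):+0/OXOX/XOXO*
[OXOX/XOXO] end (terminal +0, X#5); searched ...X/XO.O to 4

PV length from [...X/XO.O]: 4 plies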